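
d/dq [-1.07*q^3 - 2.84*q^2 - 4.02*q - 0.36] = -3.21*q^2 - 5.68*q - 4.02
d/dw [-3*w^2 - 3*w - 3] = -6*w - 3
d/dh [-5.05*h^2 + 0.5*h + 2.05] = 0.5 - 10.1*h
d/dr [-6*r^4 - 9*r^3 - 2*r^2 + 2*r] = -24*r^3 - 27*r^2 - 4*r + 2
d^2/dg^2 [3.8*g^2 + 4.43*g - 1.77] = 7.60000000000000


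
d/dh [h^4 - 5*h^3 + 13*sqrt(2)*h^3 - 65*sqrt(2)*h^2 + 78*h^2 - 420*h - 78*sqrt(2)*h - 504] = 4*h^3 - 15*h^2 + 39*sqrt(2)*h^2 - 130*sqrt(2)*h + 156*h - 420 - 78*sqrt(2)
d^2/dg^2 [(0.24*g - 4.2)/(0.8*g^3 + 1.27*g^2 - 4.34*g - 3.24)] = (0.9216*g^5 - 30.79296*g^4 - 65.834448*g^3 + 54.31428*g^2 + 79.504272*g - 199.532928)/(0.512*g^9 + 2.4384*g^8 - 4.46184*g^7 - 30.629057*g^6 + 4.454442*g^5 + 123.581928*g^4 + 50.597128*g^3 - 143.086176*g^2 - 136.678752*g - 34.012224)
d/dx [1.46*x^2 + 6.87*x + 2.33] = 2.92*x + 6.87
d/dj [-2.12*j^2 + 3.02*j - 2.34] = 3.02 - 4.24*j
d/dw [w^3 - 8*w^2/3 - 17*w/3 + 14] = 3*w^2 - 16*w/3 - 17/3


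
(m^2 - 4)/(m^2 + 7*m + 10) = (m - 2)/(m + 5)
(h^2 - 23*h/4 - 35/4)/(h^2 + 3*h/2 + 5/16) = 4*(h - 7)/(4*h + 1)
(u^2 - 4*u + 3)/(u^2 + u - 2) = (u - 3)/(u + 2)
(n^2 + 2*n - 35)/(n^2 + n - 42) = (n - 5)/(n - 6)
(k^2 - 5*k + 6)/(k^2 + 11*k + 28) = (k^2 - 5*k + 6)/(k^2 + 11*k + 28)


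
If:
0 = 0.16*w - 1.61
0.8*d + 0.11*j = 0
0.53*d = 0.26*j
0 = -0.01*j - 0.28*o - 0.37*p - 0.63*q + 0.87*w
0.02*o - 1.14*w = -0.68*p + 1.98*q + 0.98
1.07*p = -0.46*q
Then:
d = 0.00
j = 0.00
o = 39.89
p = 2.20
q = -5.13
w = 10.06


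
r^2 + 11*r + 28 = (r + 4)*(r + 7)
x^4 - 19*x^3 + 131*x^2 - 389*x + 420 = (x - 7)*(x - 5)*(x - 4)*(x - 3)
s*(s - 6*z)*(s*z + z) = s^3*z - 6*s^2*z^2 + s^2*z - 6*s*z^2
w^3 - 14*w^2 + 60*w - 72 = (w - 6)^2*(w - 2)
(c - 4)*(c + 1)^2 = c^3 - 2*c^2 - 7*c - 4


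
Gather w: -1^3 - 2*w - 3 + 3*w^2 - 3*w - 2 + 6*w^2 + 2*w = 9*w^2 - 3*w - 6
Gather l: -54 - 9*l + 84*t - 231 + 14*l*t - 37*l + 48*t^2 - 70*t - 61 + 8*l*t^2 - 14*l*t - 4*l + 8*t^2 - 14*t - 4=l*(8*t^2 - 50) + 56*t^2 - 350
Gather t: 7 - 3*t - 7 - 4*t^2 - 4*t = -4*t^2 - 7*t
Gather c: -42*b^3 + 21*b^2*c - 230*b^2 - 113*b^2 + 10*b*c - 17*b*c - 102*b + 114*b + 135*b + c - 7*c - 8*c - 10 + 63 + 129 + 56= -42*b^3 - 343*b^2 + 147*b + c*(21*b^2 - 7*b - 14) + 238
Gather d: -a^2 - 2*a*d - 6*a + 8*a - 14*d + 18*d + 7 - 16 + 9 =-a^2 + 2*a + d*(4 - 2*a)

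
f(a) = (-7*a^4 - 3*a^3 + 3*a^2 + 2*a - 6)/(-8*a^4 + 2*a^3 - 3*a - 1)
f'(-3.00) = -0.05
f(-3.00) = 0.68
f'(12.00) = 0.00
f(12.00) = 0.92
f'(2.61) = -0.03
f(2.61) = 1.04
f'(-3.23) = -0.05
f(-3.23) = 0.69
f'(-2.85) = -0.06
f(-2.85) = 0.67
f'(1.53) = -0.00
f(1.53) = 1.07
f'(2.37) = -0.03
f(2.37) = 1.05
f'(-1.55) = 0.12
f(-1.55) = 0.62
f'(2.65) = -0.03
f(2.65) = 1.04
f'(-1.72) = 0.02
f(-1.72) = 0.61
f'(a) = (32*a^3 - 6*a^2 + 3)*(-7*a^4 - 3*a^3 + 3*a^2 + 2*a - 6)/(-8*a^4 + 2*a^3 - 3*a - 1)^2 + (-28*a^3 - 9*a^2 + 6*a + 2)/(-8*a^4 + 2*a^3 - 3*a - 1) = (-38*a^6 + 48*a^5 + 105*a^4 - 154*a^3 + 36*a^2 - 6*a - 20)/(64*a^8 - 32*a^7 + 4*a^6 + 48*a^5 + 4*a^4 - 4*a^3 + 9*a^2 + 6*a + 1)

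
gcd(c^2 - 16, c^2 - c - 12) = c - 4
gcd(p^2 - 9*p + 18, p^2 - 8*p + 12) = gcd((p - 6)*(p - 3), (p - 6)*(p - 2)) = p - 6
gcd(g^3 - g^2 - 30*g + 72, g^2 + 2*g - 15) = g - 3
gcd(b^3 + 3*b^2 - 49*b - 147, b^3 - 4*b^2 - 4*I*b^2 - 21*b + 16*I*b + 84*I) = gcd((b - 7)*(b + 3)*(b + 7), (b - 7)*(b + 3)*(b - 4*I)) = b^2 - 4*b - 21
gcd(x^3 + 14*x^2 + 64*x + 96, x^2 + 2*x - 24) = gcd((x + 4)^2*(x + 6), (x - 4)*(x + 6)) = x + 6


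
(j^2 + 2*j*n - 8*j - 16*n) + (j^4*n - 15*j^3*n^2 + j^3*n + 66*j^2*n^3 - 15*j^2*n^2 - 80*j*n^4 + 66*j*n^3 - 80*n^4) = j^4*n - 15*j^3*n^2 + j^3*n + 66*j^2*n^3 - 15*j^2*n^2 + j^2 - 80*j*n^4 + 66*j*n^3 + 2*j*n - 8*j - 80*n^4 - 16*n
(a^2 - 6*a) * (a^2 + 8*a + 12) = a^4 + 2*a^3 - 36*a^2 - 72*a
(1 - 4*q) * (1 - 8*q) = 32*q^2 - 12*q + 1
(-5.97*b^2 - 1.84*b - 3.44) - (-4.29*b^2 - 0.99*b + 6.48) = -1.68*b^2 - 0.85*b - 9.92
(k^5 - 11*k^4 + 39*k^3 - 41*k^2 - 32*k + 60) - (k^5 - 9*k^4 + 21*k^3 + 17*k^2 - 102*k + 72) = -2*k^4 + 18*k^3 - 58*k^2 + 70*k - 12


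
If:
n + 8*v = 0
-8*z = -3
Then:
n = -8*v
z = 3/8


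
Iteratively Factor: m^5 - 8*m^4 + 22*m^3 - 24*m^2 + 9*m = (m)*(m^4 - 8*m^3 + 22*m^2 - 24*m + 9) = m*(m - 1)*(m^3 - 7*m^2 + 15*m - 9) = m*(m - 3)*(m - 1)*(m^2 - 4*m + 3) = m*(m - 3)^2*(m - 1)*(m - 1)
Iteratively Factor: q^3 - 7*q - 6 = (q + 2)*(q^2 - 2*q - 3) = (q - 3)*(q + 2)*(q + 1)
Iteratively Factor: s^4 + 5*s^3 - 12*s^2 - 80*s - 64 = (s - 4)*(s^3 + 9*s^2 + 24*s + 16) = (s - 4)*(s + 1)*(s^2 + 8*s + 16) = (s - 4)*(s + 1)*(s + 4)*(s + 4)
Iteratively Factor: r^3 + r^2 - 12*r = (r)*(r^2 + r - 12) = r*(r - 3)*(r + 4)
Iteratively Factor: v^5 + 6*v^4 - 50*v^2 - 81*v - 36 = (v - 3)*(v^4 + 9*v^3 + 27*v^2 + 31*v + 12) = (v - 3)*(v + 1)*(v^3 + 8*v^2 + 19*v + 12) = (v - 3)*(v + 1)*(v + 4)*(v^2 + 4*v + 3) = (v - 3)*(v + 1)^2*(v + 4)*(v + 3)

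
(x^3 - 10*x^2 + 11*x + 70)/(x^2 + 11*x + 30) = (x^3 - 10*x^2 + 11*x + 70)/(x^2 + 11*x + 30)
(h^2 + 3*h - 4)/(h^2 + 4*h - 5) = (h + 4)/(h + 5)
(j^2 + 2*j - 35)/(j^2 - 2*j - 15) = (j + 7)/(j + 3)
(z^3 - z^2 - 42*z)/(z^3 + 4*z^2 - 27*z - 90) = z*(z - 7)/(z^2 - 2*z - 15)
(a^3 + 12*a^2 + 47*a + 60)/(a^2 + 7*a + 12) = a + 5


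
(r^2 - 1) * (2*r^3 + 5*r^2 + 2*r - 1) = 2*r^5 + 5*r^4 - 6*r^2 - 2*r + 1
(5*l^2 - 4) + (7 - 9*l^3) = -9*l^3 + 5*l^2 + 3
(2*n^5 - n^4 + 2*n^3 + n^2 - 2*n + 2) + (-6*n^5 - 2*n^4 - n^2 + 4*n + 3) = -4*n^5 - 3*n^4 + 2*n^3 + 2*n + 5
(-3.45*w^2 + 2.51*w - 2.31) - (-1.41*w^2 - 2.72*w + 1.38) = -2.04*w^2 + 5.23*w - 3.69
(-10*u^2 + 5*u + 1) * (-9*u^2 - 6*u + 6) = 90*u^4 + 15*u^3 - 99*u^2 + 24*u + 6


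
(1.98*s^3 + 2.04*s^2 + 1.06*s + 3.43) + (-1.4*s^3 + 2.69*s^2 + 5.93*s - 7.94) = 0.58*s^3 + 4.73*s^2 + 6.99*s - 4.51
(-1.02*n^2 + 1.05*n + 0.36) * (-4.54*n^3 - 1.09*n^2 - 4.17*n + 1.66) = 4.6308*n^5 - 3.6552*n^4 + 1.4745*n^3 - 6.4641*n^2 + 0.2418*n + 0.5976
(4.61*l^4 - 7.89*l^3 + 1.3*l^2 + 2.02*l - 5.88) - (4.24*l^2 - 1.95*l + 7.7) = 4.61*l^4 - 7.89*l^3 - 2.94*l^2 + 3.97*l - 13.58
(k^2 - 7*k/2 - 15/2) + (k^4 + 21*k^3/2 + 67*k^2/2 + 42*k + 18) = k^4 + 21*k^3/2 + 69*k^2/2 + 77*k/2 + 21/2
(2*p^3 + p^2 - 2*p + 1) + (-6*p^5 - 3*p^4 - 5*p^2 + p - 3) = -6*p^5 - 3*p^4 + 2*p^3 - 4*p^2 - p - 2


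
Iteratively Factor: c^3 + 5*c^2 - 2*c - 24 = (c + 3)*(c^2 + 2*c - 8) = (c + 3)*(c + 4)*(c - 2)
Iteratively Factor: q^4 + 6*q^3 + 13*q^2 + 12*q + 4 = (q + 2)*(q^3 + 4*q^2 + 5*q + 2) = (q + 2)^2*(q^2 + 2*q + 1) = (q + 1)*(q + 2)^2*(q + 1)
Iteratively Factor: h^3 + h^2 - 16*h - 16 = (h - 4)*(h^2 + 5*h + 4) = (h - 4)*(h + 1)*(h + 4)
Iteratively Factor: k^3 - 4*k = (k - 2)*(k^2 + 2*k) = (k - 2)*(k + 2)*(k)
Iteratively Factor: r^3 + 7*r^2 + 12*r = (r)*(r^2 + 7*r + 12) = r*(r + 3)*(r + 4)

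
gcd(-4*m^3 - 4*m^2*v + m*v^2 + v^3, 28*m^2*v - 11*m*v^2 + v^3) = 1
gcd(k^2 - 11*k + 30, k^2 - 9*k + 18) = k - 6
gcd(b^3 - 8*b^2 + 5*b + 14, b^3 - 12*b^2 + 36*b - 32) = b - 2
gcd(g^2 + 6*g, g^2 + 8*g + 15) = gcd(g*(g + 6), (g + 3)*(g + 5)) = 1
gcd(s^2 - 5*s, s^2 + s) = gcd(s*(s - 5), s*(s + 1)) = s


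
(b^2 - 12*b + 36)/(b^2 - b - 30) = (b - 6)/(b + 5)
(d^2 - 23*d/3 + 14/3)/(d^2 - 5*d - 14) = (d - 2/3)/(d + 2)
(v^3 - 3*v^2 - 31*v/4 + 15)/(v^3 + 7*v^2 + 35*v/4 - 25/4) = (2*v^2 - 11*v + 12)/(2*v^2 + 9*v - 5)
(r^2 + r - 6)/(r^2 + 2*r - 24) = (r^2 + r - 6)/(r^2 + 2*r - 24)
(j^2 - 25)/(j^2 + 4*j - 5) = (j - 5)/(j - 1)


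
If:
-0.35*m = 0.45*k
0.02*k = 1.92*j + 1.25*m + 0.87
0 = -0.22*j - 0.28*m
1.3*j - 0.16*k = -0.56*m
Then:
No Solution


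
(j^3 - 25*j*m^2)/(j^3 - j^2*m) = (j^2 - 25*m^2)/(j*(j - m))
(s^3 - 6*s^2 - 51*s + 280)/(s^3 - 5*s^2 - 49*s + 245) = (s - 8)/(s - 7)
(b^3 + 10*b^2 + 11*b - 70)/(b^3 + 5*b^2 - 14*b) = (b + 5)/b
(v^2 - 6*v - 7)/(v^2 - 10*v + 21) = (v + 1)/(v - 3)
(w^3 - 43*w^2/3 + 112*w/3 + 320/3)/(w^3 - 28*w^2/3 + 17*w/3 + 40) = (w - 8)/(w - 3)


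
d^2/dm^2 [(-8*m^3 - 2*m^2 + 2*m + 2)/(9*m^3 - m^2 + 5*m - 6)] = 4*(-117*m^6 + 783*m^5 - 702*m^4 - 575*m^3 + 840*m^2 - 303*m + 13)/(729*m^9 - 243*m^8 + 1242*m^7 - 1729*m^6 + 1014*m^5 - 1713*m^4 + 1277*m^3 - 558*m^2 + 540*m - 216)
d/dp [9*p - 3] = 9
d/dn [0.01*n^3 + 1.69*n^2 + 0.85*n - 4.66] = 0.03*n^2 + 3.38*n + 0.85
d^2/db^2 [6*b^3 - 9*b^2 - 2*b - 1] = 36*b - 18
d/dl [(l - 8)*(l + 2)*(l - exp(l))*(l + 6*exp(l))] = (1 - exp(l))*(l - 8)*(l + 2)*(l + 6*exp(l)) + (l - 8)*(l + 2)*(l - exp(l))*(6*exp(l) + 1) + (l - 8)*(l - exp(l))*(l + 6*exp(l)) + (l + 2)*(l - exp(l))*(l + 6*exp(l))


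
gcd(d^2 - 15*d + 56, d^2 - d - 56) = d - 8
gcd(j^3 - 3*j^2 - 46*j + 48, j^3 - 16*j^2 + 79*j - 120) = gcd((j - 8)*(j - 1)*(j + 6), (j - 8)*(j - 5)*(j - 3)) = j - 8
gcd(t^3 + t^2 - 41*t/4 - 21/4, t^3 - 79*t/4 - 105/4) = t + 7/2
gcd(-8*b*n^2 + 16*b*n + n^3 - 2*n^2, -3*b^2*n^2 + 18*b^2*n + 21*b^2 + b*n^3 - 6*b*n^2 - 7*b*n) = 1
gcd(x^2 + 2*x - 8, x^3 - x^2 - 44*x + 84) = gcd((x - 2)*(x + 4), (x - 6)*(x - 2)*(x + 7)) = x - 2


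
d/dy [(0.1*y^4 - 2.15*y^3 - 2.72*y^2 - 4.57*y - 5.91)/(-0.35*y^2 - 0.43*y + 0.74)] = (-0.07*y^5 + 0.623499999999999*y^4 + 2.145*y^3 - 5.2029*y^2 - 8.1626*y - 5.9231)/(0.1225*y^4 + 0.301*y^3 - 0.3331*y^2 - 0.6364*y + 0.5476)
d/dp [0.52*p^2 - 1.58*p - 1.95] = 1.04*p - 1.58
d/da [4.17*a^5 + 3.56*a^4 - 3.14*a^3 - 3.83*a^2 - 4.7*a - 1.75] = 20.85*a^4 + 14.24*a^3 - 9.42*a^2 - 7.66*a - 4.7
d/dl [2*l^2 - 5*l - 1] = 4*l - 5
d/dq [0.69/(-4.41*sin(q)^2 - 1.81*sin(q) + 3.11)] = (6.0858*sin(q) + 1.2489)*cos(q)/(4.41*sin(q)^2 + 1.81*sin(q) - 3.11)^2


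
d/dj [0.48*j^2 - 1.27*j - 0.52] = 0.96*j - 1.27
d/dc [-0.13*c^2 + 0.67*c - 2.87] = 0.67 - 0.26*c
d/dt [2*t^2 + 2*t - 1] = 4*t + 2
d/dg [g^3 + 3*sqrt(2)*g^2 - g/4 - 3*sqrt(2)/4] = 3*g^2 + 6*sqrt(2)*g - 1/4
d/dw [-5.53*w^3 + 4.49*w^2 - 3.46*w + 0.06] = -16.59*w^2 + 8.98*w - 3.46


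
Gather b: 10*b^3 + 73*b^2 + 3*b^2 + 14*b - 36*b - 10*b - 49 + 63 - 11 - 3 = 10*b^3 + 76*b^2 - 32*b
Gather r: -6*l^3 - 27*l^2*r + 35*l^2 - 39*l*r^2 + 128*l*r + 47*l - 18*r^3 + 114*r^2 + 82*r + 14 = -6*l^3 + 35*l^2 + 47*l - 18*r^3 + r^2*(114 - 39*l) + r*(-27*l^2 + 128*l + 82) + 14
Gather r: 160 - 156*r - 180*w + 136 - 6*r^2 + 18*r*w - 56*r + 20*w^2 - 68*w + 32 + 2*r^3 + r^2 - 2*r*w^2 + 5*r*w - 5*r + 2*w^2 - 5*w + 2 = 2*r^3 - 5*r^2 + r*(-2*w^2 + 23*w - 217) + 22*w^2 - 253*w + 330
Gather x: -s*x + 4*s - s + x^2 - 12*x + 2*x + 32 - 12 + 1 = 3*s + x^2 + x*(-s - 10) + 21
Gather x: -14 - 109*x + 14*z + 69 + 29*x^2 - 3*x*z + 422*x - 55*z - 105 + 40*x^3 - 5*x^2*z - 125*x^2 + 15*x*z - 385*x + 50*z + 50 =40*x^3 + x^2*(-5*z - 96) + x*(12*z - 72) + 9*z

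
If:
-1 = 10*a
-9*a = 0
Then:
No Solution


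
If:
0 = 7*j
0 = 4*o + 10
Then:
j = 0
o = -5/2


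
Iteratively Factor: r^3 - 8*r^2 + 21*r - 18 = (r - 2)*(r^2 - 6*r + 9) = (r - 3)*(r - 2)*(r - 3)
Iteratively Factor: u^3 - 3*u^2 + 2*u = (u - 2)*(u^2 - u) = (u - 2)*(u - 1)*(u)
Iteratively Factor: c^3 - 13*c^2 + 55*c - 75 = (c - 5)*(c^2 - 8*c + 15) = (c - 5)*(c - 3)*(c - 5)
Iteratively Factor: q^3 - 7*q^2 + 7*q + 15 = (q + 1)*(q^2 - 8*q + 15) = (q - 5)*(q + 1)*(q - 3)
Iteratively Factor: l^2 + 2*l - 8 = (l - 2)*(l + 4)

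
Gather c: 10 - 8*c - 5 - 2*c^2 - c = -2*c^2 - 9*c + 5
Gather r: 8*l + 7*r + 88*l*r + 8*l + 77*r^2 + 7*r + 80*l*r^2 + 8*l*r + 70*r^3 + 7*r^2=16*l + 70*r^3 + r^2*(80*l + 84) + r*(96*l + 14)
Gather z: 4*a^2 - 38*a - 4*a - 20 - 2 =4*a^2 - 42*a - 22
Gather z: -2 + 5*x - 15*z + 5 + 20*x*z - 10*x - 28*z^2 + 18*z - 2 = -5*x - 28*z^2 + z*(20*x + 3) + 1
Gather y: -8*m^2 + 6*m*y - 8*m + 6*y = -8*m^2 - 8*m + y*(6*m + 6)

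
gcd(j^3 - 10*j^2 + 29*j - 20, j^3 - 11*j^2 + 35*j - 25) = j^2 - 6*j + 5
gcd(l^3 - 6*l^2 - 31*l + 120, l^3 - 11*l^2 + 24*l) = l^2 - 11*l + 24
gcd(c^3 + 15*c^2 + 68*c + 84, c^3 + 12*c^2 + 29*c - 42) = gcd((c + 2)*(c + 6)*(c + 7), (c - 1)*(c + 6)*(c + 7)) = c^2 + 13*c + 42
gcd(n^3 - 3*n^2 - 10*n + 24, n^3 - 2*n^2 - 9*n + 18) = n^2 + n - 6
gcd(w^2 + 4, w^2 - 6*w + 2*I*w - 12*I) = w + 2*I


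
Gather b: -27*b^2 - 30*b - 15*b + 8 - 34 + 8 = -27*b^2 - 45*b - 18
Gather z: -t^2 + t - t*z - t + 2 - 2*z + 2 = -t^2 + z*(-t - 2) + 4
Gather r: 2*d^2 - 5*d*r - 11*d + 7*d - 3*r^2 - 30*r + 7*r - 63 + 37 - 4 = 2*d^2 - 4*d - 3*r^2 + r*(-5*d - 23) - 30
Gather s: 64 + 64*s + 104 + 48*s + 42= 112*s + 210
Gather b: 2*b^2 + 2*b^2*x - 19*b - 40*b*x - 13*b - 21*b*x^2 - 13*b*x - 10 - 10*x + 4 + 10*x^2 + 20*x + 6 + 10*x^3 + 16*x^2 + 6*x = b^2*(2*x + 2) + b*(-21*x^2 - 53*x - 32) + 10*x^3 + 26*x^2 + 16*x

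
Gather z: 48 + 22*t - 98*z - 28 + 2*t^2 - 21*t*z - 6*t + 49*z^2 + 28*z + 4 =2*t^2 + 16*t + 49*z^2 + z*(-21*t - 70) + 24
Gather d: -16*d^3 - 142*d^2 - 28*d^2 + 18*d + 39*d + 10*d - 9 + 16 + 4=-16*d^3 - 170*d^2 + 67*d + 11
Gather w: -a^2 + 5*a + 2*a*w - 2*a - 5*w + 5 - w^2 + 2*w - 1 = -a^2 + 3*a - w^2 + w*(2*a - 3) + 4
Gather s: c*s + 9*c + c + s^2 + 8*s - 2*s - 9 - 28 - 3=10*c + s^2 + s*(c + 6) - 40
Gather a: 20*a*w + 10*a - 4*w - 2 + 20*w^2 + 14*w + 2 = a*(20*w + 10) + 20*w^2 + 10*w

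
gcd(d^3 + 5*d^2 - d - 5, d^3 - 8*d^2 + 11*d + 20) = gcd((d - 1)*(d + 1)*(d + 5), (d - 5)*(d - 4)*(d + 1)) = d + 1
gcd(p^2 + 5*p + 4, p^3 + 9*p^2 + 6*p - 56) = p + 4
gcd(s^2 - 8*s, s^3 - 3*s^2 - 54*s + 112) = s - 8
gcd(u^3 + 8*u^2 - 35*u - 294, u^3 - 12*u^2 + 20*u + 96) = u - 6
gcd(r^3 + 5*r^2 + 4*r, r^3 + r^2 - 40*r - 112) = r + 4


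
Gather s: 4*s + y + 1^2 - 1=4*s + y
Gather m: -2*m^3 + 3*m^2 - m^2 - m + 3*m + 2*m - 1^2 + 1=-2*m^3 + 2*m^2 + 4*m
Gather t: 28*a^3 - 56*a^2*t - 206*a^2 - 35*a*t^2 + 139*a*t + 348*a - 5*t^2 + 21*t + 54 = 28*a^3 - 206*a^2 + 348*a + t^2*(-35*a - 5) + t*(-56*a^2 + 139*a + 21) + 54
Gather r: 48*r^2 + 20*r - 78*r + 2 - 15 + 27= 48*r^2 - 58*r + 14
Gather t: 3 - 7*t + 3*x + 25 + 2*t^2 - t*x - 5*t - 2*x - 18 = 2*t^2 + t*(-x - 12) + x + 10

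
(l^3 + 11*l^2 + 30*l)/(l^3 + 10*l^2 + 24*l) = (l + 5)/(l + 4)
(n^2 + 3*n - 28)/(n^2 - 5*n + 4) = (n + 7)/(n - 1)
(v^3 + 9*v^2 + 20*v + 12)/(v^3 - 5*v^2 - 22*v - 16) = (v + 6)/(v - 8)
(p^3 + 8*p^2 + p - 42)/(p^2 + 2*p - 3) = (p^2 + 5*p - 14)/(p - 1)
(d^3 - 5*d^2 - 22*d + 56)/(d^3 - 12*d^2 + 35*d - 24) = (d^3 - 5*d^2 - 22*d + 56)/(d^3 - 12*d^2 + 35*d - 24)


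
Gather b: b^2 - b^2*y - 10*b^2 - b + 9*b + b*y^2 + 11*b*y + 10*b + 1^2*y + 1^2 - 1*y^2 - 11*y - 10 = b^2*(-y - 9) + b*(y^2 + 11*y + 18) - y^2 - 10*y - 9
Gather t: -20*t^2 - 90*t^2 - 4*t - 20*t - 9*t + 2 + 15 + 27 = -110*t^2 - 33*t + 44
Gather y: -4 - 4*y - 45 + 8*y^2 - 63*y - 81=8*y^2 - 67*y - 130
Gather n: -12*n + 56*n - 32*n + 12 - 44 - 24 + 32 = 12*n - 24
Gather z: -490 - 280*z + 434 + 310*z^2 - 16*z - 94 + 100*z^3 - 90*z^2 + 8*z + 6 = 100*z^3 + 220*z^2 - 288*z - 144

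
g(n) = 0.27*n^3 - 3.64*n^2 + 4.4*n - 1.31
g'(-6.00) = 77.24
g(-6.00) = -217.07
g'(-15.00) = 295.85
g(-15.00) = -1797.56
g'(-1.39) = 16.08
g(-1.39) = -15.18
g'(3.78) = -11.54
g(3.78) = -22.11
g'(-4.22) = 49.55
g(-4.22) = -104.99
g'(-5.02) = 61.36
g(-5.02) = -149.28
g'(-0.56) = 8.73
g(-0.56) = -4.96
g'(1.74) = -5.81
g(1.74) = -3.25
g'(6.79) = -7.69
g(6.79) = -54.73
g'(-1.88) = 20.95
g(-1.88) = -24.24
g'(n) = 0.81*n^2 - 7.28*n + 4.4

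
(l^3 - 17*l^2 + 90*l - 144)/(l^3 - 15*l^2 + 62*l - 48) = (l - 3)/(l - 1)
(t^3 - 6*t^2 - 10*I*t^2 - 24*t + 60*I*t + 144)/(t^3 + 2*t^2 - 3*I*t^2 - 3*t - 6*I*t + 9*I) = (t^3 + t^2*(-6 - 10*I) + t*(-24 + 60*I) + 144)/(t^3 + t^2*(2 - 3*I) + t*(-3 - 6*I) + 9*I)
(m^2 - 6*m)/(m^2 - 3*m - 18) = m/(m + 3)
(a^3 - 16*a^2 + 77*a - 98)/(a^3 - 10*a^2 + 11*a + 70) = (a^2 - 9*a + 14)/(a^2 - 3*a - 10)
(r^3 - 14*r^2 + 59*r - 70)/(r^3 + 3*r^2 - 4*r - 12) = (r^2 - 12*r + 35)/(r^2 + 5*r + 6)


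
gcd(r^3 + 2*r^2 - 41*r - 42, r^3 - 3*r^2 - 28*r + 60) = r - 6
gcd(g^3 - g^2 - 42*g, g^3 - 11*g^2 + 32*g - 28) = g - 7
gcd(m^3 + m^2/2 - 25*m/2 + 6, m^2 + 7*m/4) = 1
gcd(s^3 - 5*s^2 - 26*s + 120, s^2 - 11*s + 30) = s - 6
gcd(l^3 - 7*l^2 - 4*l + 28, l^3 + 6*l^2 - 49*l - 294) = l - 7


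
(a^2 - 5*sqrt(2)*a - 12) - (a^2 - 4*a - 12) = -5*sqrt(2)*a + 4*a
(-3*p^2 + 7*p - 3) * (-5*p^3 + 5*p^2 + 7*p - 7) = 15*p^5 - 50*p^4 + 29*p^3 + 55*p^2 - 70*p + 21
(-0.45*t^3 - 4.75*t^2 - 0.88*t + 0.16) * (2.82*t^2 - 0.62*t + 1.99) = -1.269*t^5 - 13.116*t^4 - 0.4321*t^3 - 8.4557*t^2 - 1.8504*t + 0.3184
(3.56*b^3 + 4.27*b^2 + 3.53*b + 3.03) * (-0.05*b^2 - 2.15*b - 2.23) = -0.178*b^5 - 7.8675*b^4 - 17.2958*b^3 - 17.2631*b^2 - 14.3864*b - 6.7569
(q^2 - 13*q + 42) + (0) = q^2 - 13*q + 42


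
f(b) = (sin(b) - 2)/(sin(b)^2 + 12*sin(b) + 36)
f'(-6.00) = 0.04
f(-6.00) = -0.04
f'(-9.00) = -0.05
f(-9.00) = -0.08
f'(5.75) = 0.05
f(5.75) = -0.08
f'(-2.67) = -0.05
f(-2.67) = -0.08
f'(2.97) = -0.04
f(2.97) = -0.05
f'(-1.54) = 0.00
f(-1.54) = -0.12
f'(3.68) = -0.05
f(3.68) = -0.08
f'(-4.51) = -0.01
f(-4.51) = -0.02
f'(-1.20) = 0.03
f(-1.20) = -0.11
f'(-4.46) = -0.01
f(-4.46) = -0.02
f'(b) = (-2*sin(b)*cos(b) - 12*cos(b))*(sin(b) - 2)/(sin(b)^2 + 12*sin(b) + 36)^2 + cos(b)/(sin(b)^2 + 12*sin(b) + 36)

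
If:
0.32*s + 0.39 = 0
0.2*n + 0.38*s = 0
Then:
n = 2.32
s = -1.22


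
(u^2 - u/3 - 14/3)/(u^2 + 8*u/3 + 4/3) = (3*u - 7)/(3*u + 2)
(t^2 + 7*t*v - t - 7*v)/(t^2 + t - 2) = (t + 7*v)/(t + 2)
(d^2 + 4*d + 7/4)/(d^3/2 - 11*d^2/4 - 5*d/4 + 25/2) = (4*d^2 + 16*d + 7)/(2*d^3 - 11*d^2 - 5*d + 50)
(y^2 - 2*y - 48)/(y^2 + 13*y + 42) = (y - 8)/(y + 7)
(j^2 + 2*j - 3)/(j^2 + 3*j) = (j - 1)/j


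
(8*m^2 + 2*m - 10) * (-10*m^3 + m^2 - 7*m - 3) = -80*m^5 - 12*m^4 + 46*m^3 - 48*m^2 + 64*m + 30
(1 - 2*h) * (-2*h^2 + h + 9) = 4*h^3 - 4*h^2 - 17*h + 9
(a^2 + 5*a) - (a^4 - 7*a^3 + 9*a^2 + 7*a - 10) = -a^4 + 7*a^3 - 8*a^2 - 2*a + 10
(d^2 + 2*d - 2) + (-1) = d^2 + 2*d - 3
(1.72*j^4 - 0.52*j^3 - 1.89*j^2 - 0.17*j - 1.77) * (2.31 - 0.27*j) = -0.4644*j^5 + 4.1136*j^4 - 0.6909*j^3 - 4.32*j^2 + 0.0852*j - 4.0887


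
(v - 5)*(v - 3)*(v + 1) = v^3 - 7*v^2 + 7*v + 15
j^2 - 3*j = j*(j - 3)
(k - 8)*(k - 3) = k^2 - 11*k + 24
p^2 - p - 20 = (p - 5)*(p + 4)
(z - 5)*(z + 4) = z^2 - z - 20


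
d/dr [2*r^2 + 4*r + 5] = 4*r + 4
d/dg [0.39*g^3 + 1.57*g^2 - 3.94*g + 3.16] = 1.17*g^2 + 3.14*g - 3.94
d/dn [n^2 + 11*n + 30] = 2*n + 11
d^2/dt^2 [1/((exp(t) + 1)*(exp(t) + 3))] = 4*(exp(3*t) + 3*exp(2*t) + exp(t) - 3)*exp(t)/(exp(6*t) + 12*exp(5*t) + 57*exp(4*t) + 136*exp(3*t) + 171*exp(2*t) + 108*exp(t) + 27)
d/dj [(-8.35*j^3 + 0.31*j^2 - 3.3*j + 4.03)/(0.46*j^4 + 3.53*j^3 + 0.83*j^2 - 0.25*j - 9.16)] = (3.841*j^6 - 0.285200000000003*j^5 - 3.4708*j^4 + 20.0578*j^3 + 189.4418*j^2 - 12.369*j + 31.2355)/(0.2116*j^8 + 3.2476*j^7 + 13.2245*j^6 + 5.6298*j^5 - 9.5033*j^4 - 65.0846*j^3 - 15.1431*j^2 + 4.58*j + 83.9056)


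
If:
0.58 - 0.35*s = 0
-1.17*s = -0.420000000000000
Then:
No Solution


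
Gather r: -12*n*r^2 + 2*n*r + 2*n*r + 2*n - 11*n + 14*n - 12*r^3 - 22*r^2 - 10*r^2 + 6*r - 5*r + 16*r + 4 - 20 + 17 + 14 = 5*n - 12*r^3 + r^2*(-12*n - 32) + r*(4*n + 17) + 15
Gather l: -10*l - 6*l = -16*l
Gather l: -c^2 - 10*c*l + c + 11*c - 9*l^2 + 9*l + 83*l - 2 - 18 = -c^2 + 12*c - 9*l^2 + l*(92 - 10*c) - 20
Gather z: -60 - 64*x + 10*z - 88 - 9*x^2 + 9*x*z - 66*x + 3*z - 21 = -9*x^2 - 130*x + z*(9*x + 13) - 169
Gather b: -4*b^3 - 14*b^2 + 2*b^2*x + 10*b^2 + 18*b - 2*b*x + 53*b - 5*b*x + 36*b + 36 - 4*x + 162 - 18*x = -4*b^3 + b^2*(2*x - 4) + b*(107 - 7*x) - 22*x + 198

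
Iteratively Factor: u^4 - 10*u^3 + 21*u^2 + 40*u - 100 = (u - 5)*(u^3 - 5*u^2 - 4*u + 20) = (u - 5)*(u + 2)*(u^2 - 7*u + 10) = (u - 5)^2*(u + 2)*(u - 2)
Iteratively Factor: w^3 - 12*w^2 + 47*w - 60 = (w - 5)*(w^2 - 7*w + 12) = (w - 5)*(w - 3)*(w - 4)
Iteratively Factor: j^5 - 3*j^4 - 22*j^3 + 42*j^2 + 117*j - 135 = (j - 1)*(j^4 - 2*j^3 - 24*j^2 + 18*j + 135) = (j - 5)*(j - 1)*(j^3 + 3*j^2 - 9*j - 27) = (j - 5)*(j - 3)*(j - 1)*(j^2 + 6*j + 9) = (j - 5)*(j - 3)*(j - 1)*(j + 3)*(j + 3)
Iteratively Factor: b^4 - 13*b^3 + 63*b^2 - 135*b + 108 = (b - 3)*(b^3 - 10*b^2 + 33*b - 36) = (b - 4)*(b - 3)*(b^2 - 6*b + 9) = (b - 4)*(b - 3)^2*(b - 3)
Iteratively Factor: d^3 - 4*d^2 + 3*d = (d - 3)*(d^2 - d) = (d - 3)*(d - 1)*(d)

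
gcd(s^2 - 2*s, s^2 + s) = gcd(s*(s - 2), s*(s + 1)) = s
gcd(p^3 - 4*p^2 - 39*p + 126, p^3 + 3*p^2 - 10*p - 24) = p - 3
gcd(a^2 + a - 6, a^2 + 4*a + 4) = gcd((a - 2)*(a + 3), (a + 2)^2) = 1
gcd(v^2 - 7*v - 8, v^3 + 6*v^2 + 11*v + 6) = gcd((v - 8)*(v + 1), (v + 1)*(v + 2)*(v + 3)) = v + 1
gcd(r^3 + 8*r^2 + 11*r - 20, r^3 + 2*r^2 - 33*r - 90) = r + 5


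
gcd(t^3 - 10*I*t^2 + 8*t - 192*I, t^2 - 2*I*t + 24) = t^2 - 2*I*t + 24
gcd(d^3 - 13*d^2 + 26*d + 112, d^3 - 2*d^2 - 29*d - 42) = d^2 - 5*d - 14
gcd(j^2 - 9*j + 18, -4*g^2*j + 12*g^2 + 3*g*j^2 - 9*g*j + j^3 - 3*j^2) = j - 3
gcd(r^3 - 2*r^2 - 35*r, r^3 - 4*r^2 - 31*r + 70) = r^2 - 2*r - 35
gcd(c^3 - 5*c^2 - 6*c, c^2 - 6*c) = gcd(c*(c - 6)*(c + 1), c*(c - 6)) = c^2 - 6*c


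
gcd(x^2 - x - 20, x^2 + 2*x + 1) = 1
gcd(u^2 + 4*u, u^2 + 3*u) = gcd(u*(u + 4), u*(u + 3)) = u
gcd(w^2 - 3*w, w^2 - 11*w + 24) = w - 3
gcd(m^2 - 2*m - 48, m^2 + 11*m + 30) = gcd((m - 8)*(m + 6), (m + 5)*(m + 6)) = m + 6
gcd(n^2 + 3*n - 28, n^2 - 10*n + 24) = n - 4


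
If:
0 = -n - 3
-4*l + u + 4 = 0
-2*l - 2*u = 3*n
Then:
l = 17/10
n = -3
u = 14/5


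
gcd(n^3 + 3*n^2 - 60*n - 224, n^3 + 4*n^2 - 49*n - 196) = n^2 + 11*n + 28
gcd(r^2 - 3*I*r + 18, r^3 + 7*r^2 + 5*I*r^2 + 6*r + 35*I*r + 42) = 1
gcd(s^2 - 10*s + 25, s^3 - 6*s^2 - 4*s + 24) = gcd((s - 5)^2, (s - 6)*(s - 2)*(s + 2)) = 1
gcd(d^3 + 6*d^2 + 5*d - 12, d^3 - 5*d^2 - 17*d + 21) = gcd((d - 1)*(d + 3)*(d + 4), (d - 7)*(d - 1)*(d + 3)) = d^2 + 2*d - 3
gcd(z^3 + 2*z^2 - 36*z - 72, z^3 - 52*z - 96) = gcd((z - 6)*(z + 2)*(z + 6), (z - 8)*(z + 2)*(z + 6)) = z^2 + 8*z + 12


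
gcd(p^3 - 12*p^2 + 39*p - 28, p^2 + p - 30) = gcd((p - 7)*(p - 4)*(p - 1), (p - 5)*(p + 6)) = 1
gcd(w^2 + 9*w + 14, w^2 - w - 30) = 1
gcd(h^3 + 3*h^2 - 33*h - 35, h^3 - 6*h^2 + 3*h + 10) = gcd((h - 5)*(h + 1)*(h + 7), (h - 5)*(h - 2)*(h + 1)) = h^2 - 4*h - 5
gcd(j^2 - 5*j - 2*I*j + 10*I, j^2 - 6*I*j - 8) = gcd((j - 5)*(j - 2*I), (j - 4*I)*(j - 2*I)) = j - 2*I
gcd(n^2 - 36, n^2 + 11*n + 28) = 1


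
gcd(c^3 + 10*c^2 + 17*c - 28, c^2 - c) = c - 1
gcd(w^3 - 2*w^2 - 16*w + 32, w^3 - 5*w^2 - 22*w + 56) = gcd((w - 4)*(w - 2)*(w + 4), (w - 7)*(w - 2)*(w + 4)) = w^2 + 2*w - 8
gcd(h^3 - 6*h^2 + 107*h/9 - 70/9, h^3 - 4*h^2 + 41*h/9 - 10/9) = h^2 - 11*h/3 + 10/3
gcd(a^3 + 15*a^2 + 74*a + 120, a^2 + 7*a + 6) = a + 6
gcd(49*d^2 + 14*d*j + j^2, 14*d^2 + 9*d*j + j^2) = 7*d + j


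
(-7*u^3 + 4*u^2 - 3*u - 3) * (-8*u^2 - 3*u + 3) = 56*u^5 - 11*u^4 - 9*u^3 + 45*u^2 - 9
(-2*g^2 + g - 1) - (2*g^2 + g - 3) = 2 - 4*g^2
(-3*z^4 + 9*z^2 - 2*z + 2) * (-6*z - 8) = 18*z^5 + 24*z^4 - 54*z^3 - 60*z^2 + 4*z - 16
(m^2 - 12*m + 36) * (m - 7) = m^3 - 19*m^2 + 120*m - 252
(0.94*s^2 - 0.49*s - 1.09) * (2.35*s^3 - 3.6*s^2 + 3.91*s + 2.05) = 2.209*s^5 - 4.5355*s^4 + 2.8779*s^3 + 3.9351*s^2 - 5.2664*s - 2.2345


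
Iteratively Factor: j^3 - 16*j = (j)*(j^2 - 16) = j*(j + 4)*(j - 4)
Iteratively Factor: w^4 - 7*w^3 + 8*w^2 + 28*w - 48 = (w - 3)*(w^3 - 4*w^2 - 4*w + 16) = (w - 4)*(w - 3)*(w^2 - 4) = (w - 4)*(w - 3)*(w + 2)*(w - 2)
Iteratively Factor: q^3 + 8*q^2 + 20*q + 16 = (q + 2)*(q^2 + 6*q + 8) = (q + 2)*(q + 4)*(q + 2)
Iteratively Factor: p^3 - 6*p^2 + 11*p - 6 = (p - 2)*(p^2 - 4*p + 3) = (p - 3)*(p - 2)*(p - 1)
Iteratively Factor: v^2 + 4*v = (v)*(v + 4)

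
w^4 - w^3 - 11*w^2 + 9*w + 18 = (w - 3)*(w - 2)*(w + 1)*(w + 3)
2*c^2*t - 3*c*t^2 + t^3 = t*(-2*c + t)*(-c + t)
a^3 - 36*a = a*(a - 6)*(a + 6)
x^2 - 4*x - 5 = (x - 5)*(x + 1)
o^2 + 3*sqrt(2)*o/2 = o*(o + 3*sqrt(2)/2)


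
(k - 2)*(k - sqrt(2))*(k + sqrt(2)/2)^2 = k^4 - 2*k^3 - 3*k^2/2 - sqrt(2)*k/2 + 3*k + sqrt(2)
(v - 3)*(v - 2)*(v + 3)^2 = v^4 + v^3 - 15*v^2 - 9*v + 54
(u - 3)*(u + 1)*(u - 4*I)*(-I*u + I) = -I*u^4 - 4*u^3 + 3*I*u^3 + 12*u^2 + I*u^2 + 4*u - 3*I*u - 12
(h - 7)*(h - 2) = h^2 - 9*h + 14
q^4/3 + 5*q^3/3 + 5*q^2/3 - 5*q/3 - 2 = (q/3 + 1)*(q - 1)*(q + 1)*(q + 2)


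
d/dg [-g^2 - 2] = -2*g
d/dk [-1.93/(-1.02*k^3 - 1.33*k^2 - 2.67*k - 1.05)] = (-5.9058*k^2 - 5.1338*k - 5.1531)/(1.02*k^3 + 1.33*k^2 + 2.67*k + 1.05)^2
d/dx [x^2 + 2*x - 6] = 2*x + 2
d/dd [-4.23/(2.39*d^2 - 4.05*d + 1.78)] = (20.2194*d - 17.1315)/(2.39*d^2 - 4.05*d + 1.78)^2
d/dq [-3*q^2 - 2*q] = -6*q - 2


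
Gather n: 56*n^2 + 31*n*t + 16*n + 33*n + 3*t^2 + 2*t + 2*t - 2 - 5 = 56*n^2 + n*(31*t + 49) + 3*t^2 + 4*t - 7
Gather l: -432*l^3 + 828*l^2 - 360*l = -432*l^3 + 828*l^2 - 360*l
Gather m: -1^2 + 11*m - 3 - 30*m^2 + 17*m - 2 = -30*m^2 + 28*m - 6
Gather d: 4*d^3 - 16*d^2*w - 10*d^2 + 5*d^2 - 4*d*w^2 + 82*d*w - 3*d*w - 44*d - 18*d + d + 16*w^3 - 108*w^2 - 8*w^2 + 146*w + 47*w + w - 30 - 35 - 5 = 4*d^3 + d^2*(-16*w - 5) + d*(-4*w^2 + 79*w - 61) + 16*w^3 - 116*w^2 + 194*w - 70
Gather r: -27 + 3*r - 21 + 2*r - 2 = 5*r - 50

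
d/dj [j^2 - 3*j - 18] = 2*j - 3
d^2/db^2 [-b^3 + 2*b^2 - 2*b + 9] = 4 - 6*b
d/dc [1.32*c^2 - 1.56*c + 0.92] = 2.64*c - 1.56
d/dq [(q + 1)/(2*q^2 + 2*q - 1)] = (-2*q^2 - 4*q - 3)/(4*q^4 + 8*q^3 - 4*q + 1)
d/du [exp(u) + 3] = exp(u)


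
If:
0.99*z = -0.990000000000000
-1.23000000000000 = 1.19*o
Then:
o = -1.03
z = -1.00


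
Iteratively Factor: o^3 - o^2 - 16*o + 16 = (o - 1)*(o^2 - 16) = (o - 1)*(o + 4)*(o - 4)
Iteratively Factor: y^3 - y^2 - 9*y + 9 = (y + 3)*(y^2 - 4*y + 3) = (y - 3)*(y + 3)*(y - 1)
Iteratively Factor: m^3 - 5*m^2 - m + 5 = (m + 1)*(m^2 - 6*m + 5) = (m - 5)*(m + 1)*(m - 1)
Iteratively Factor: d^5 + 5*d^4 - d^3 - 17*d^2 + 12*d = (d + 3)*(d^4 + 2*d^3 - 7*d^2 + 4*d) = (d - 1)*(d + 3)*(d^3 + 3*d^2 - 4*d) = (d - 1)^2*(d + 3)*(d^2 + 4*d) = (d - 1)^2*(d + 3)*(d + 4)*(d)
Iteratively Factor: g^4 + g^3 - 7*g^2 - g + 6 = (g + 1)*(g^3 - 7*g + 6) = (g - 2)*(g + 1)*(g^2 + 2*g - 3) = (g - 2)*(g - 1)*(g + 1)*(g + 3)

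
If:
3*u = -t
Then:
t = -3*u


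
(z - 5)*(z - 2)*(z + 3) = z^3 - 4*z^2 - 11*z + 30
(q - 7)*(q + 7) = q^2 - 49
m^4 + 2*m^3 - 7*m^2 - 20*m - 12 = (m - 3)*(m + 1)*(m + 2)^2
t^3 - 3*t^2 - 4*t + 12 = (t - 3)*(t - 2)*(t + 2)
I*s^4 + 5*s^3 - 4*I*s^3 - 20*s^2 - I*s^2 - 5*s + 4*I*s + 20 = (s - 4)*(s + 1)*(s - 5*I)*(I*s - I)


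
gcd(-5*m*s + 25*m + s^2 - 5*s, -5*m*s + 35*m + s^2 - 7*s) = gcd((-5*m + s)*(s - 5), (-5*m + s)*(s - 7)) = -5*m + s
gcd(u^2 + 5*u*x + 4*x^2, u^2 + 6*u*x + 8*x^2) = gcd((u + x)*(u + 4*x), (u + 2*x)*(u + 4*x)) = u + 4*x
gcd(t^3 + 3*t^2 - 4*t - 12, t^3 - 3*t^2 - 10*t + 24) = t^2 + t - 6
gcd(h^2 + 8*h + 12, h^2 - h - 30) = 1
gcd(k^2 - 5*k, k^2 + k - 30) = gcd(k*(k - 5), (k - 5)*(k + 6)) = k - 5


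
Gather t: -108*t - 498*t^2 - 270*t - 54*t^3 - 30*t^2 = -54*t^3 - 528*t^2 - 378*t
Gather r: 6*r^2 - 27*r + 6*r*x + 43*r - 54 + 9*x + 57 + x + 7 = 6*r^2 + r*(6*x + 16) + 10*x + 10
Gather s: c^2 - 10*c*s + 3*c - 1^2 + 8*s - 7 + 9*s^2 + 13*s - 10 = c^2 + 3*c + 9*s^2 + s*(21 - 10*c) - 18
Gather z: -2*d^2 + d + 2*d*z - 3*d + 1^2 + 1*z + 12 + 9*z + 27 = -2*d^2 - 2*d + z*(2*d + 10) + 40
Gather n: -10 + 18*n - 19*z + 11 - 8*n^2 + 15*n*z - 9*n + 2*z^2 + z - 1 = -8*n^2 + n*(15*z + 9) + 2*z^2 - 18*z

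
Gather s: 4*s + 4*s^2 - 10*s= 4*s^2 - 6*s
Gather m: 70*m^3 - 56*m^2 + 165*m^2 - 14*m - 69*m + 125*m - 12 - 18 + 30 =70*m^3 + 109*m^2 + 42*m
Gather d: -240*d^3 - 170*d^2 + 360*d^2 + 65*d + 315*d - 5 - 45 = -240*d^3 + 190*d^2 + 380*d - 50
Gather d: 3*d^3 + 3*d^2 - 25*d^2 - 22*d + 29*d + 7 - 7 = 3*d^3 - 22*d^2 + 7*d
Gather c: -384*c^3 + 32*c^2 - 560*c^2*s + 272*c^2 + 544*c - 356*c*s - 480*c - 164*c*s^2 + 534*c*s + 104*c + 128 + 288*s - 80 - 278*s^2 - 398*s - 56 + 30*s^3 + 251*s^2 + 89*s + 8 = -384*c^3 + c^2*(304 - 560*s) + c*(-164*s^2 + 178*s + 168) + 30*s^3 - 27*s^2 - 21*s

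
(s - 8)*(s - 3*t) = s^2 - 3*s*t - 8*s + 24*t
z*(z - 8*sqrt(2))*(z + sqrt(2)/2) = z^3 - 15*sqrt(2)*z^2/2 - 8*z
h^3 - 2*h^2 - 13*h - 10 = (h - 5)*(h + 1)*(h + 2)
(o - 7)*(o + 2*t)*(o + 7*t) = o^3 + 9*o^2*t - 7*o^2 + 14*o*t^2 - 63*o*t - 98*t^2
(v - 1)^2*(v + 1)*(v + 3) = v^4 + 2*v^3 - 4*v^2 - 2*v + 3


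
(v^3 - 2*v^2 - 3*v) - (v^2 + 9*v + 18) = v^3 - 3*v^2 - 12*v - 18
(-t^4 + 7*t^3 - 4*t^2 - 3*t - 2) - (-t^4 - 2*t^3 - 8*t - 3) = 9*t^3 - 4*t^2 + 5*t + 1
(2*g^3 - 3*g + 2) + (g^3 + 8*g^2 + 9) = 3*g^3 + 8*g^2 - 3*g + 11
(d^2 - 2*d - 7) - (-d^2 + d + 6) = 2*d^2 - 3*d - 13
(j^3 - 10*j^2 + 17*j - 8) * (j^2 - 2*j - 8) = j^5 - 12*j^4 + 29*j^3 + 38*j^2 - 120*j + 64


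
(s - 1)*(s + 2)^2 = s^3 + 3*s^2 - 4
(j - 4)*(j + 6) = j^2 + 2*j - 24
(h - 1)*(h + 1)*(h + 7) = h^3 + 7*h^2 - h - 7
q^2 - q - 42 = (q - 7)*(q + 6)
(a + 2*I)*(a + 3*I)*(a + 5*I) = a^3 + 10*I*a^2 - 31*a - 30*I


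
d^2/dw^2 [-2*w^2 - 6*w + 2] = -4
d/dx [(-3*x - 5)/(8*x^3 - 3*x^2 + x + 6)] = (-24*x^3 + 9*x^2 - 3*x + (3*x + 5)*(24*x^2 - 6*x + 1) - 18)/(8*x^3 - 3*x^2 + x + 6)^2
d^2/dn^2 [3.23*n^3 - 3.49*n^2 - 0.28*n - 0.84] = 19.38*n - 6.98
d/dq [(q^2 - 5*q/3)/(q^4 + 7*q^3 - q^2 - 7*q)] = 2*(-3*q^3 - 3*q^2 + 35*q - 13)/(3*(q^6 + 14*q^5 + 47*q^4 - 28*q^3 - 97*q^2 + 14*q + 49))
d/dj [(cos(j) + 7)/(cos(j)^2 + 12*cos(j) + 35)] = sin(j)/(cos(j) + 5)^2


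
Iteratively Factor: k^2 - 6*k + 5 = (k - 1)*(k - 5)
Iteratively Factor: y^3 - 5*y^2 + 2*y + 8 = (y + 1)*(y^2 - 6*y + 8) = (y - 2)*(y + 1)*(y - 4)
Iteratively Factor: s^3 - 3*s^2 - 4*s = (s + 1)*(s^2 - 4*s) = (s - 4)*(s + 1)*(s)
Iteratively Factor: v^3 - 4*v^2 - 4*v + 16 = (v - 4)*(v^2 - 4) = (v - 4)*(v + 2)*(v - 2)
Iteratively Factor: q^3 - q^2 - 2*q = (q + 1)*(q^2 - 2*q) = (q - 2)*(q + 1)*(q)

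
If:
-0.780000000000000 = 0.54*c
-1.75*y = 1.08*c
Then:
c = -1.44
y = 0.89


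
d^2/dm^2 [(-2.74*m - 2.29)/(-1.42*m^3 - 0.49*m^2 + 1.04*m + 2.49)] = (33.149616*m^5 + 66.849624*m^4 + 34.902724*m^3 + 99.264846*m^2 + 61.638432*m - 3.649222)/(2.863288*m^9 + 2.964108*m^8 - 5.268342*m^7 - 19.286651*m^6 - 6.536748*m^5 + 21.859797*m^4 + 32.900986*m^3 + 1.034595*m^2 - 19.344312*m - 15.438249)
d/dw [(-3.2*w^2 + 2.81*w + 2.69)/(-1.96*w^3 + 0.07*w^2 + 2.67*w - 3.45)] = (-6.272*w^4 + 11.0152*w^3 + 7.0765*w^2 + 21.7034*w - 16.8768)/(3.8416*w^6 - 0.2744*w^5 - 10.4615*w^4 + 13.8978*w^3 + 6.6459*w^2 - 18.423*w + 11.9025)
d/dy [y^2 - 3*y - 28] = 2*y - 3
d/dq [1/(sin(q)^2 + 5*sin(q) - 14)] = -(2*sin(q) + 5)*cos(q)/(sin(q)^2 + 5*sin(q) - 14)^2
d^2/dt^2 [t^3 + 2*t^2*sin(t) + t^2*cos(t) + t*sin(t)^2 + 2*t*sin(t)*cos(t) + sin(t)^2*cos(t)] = -2*t^2*sin(t) - t^2*cos(t) - 4*t*sin(t) - 4*t*sin(2*t) + 8*t*cos(t) + 2*t*cos(2*t) + 6*t + 2*sin(2*t) + 4*sqrt(2)*sin(t + pi/4) - 9*cos(t)/4 + 4*cos(2*t) + 9*cos(3*t)/4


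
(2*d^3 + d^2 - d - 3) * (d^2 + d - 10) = 2*d^5 + 3*d^4 - 20*d^3 - 14*d^2 + 7*d + 30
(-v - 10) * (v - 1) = -v^2 - 9*v + 10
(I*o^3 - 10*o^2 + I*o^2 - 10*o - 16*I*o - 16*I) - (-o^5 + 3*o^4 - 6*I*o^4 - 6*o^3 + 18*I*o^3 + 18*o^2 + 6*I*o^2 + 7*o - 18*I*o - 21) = o^5 - 3*o^4 + 6*I*o^4 + 6*o^3 - 17*I*o^3 - 28*o^2 - 5*I*o^2 - 17*o + 2*I*o + 21 - 16*I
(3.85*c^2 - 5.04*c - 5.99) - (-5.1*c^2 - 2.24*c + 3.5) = 8.95*c^2 - 2.8*c - 9.49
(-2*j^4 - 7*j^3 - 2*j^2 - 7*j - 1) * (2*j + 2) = -4*j^5 - 18*j^4 - 18*j^3 - 18*j^2 - 16*j - 2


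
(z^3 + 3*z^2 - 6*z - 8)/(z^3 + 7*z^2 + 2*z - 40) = (z + 1)/(z + 5)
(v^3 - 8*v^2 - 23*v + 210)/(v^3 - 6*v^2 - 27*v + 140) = (v - 6)/(v - 4)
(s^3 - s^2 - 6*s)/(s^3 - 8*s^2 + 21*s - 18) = s*(s + 2)/(s^2 - 5*s + 6)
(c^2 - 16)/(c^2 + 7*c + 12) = (c - 4)/(c + 3)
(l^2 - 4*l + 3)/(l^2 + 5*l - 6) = (l - 3)/(l + 6)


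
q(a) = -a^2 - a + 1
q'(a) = -2*a - 1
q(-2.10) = -1.31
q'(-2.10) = 3.20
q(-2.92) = -4.61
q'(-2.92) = 4.84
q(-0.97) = 1.03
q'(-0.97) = 0.94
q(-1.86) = -0.60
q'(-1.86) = 2.72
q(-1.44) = 0.37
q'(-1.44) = 1.88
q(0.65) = -0.07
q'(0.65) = -2.30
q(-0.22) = 1.17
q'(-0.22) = -0.56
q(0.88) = -0.65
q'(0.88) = -2.76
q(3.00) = -11.00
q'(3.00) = -7.00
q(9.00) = -89.00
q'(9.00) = -19.00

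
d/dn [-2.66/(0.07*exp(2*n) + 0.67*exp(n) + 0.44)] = (0.3724*exp(n) + 1.7822)*exp(n)/(0.07*exp(2*n) + 0.67*exp(n) + 0.44)^2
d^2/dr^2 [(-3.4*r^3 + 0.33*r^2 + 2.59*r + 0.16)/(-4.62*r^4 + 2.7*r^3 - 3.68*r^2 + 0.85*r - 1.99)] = (145.14192*r^9 - 42.2619119999999*r^8 - 985.518072*r^7 + 709.520136*r^6 - 1130.199264*r^5 + 326.995848*r^4 + 374.154248*r^3 - 184.551312*r^2 + 192.433368*r - 9.263412)/(98.611128*r^12 - 172.88964*r^11 + 336.681576*r^10 - 349.53714*r^9 + 459.222732*r^8 - 363.93066*r^7 + 357.043886*r^6 - 205.90959*r^5 + 171.113814*r^4 - 70.039255*r^3 + 48.032829*r^2 - 10.098255*r + 7.880599)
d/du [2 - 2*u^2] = -4*u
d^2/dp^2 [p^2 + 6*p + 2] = 2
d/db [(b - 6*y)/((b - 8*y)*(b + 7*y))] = ((-b + 6*y)*(b - 8*y) + (-b + 6*y)*(b + 7*y) + (b - 8*y)*(b + 7*y))/((b - 8*y)^2*(b + 7*y)^2)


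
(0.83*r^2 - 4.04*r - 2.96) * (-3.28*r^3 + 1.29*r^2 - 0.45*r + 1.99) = -2.7224*r^5 + 14.3219*r^4 + 4.1237*r^3 - 0.3487*r^2 - 6.7076*r - 5.8904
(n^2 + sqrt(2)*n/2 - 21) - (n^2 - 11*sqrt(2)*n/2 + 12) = 6*sqrt(2)*n - 33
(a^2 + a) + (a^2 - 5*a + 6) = 2*a^2 - 4*a + 6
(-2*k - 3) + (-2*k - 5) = -4*k - 8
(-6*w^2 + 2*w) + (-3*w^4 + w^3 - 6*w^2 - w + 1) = -3*w^4 + w^3 - 12*w^2 + w + 1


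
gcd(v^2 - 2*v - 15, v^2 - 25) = v - 5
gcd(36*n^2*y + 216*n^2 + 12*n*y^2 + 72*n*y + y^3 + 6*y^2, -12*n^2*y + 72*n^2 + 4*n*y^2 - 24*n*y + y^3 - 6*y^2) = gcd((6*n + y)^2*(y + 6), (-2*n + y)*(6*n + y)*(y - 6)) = 6*n + y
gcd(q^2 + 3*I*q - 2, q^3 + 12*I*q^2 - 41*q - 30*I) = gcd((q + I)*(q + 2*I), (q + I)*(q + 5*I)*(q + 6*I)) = q + I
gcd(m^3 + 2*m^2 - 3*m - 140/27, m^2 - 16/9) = m + 4/3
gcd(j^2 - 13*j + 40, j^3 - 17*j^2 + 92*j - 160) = j^2 - 13*j + 40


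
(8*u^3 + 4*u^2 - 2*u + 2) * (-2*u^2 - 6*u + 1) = -16*u^5 - 56*u^4 - 12*u^3 + 12*u^2 - 14*u + 2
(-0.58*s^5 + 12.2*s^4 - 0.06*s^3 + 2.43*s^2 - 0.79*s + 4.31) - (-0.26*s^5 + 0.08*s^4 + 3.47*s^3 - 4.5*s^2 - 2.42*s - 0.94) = -0.32*s^5 + 12.12*s^4 - 3.53*s^3 + 6.93*s^2 + 1.63*s + 5.25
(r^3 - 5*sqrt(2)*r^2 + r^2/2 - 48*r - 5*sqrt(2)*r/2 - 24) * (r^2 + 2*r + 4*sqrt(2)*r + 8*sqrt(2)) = r^5 - sqrt(2)*r^4 + 5*r^4/2 - 87*r^3 - 5*sqrt(2)*r^3/2 - 193*sqrt(2)*r^2 - 220*r^2 - 480*sqrt(2)*r - 88*r - 192*sqrt(2)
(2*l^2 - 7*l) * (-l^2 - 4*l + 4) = -2*l^4 - l^3 + 36*l^2 - 28*l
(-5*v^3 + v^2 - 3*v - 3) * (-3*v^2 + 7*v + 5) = 15*v^5 - 38*v^4 - 9*v^3 - 7*v^2 - 36*v - 15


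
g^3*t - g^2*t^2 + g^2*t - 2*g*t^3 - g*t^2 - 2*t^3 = (g - 2*t)*(g + t)*(g*t + t)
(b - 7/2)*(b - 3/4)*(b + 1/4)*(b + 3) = b^4 - b^3 - 167*b^2/16 + 171*b/32 + 63/32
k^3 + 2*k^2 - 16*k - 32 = (k - 4)*(k + 2)*(k + 4)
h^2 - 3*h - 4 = (h - 4)*(h + 1)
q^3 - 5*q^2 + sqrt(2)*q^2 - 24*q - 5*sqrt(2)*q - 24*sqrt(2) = (q - 8)*(q + 3)*(q + sqrt(2))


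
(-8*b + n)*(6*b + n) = -48*b^2 - 2*b*n + n^2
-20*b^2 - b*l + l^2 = (-5*b + l)*(4*b + l)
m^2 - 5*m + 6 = (m - 3)*(m - 2)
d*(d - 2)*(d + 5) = d^3 + 3*d^2 - 10*d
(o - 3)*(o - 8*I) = o^2 - 3*o - 8*I*o + 24*I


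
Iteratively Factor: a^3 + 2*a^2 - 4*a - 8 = (a + 2)*(a^2 - 4) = (a - 2)*(a + 2)*(a + 2)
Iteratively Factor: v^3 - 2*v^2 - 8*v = (v + 2)*(v^2 - 4*v) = (v - 4)*(v + 2)*(v)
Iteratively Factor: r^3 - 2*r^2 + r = (r - 1)*(r^2 - r) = (r - 1)^2*(r)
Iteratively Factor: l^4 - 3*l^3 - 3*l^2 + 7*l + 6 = (l - 3)*(l^3 - 3*l - 2) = (l - 3)*(l + 1)*(l^2 - l - 2) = (l - 3)*(l - 2)*(l + 1)*(l + 1)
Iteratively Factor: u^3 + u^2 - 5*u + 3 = (u - 1)*(u^2 + 2*u - 3) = (u - 1)*(u + 3)*(u - 1)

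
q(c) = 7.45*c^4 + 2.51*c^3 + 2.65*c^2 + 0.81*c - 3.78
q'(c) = 29.8*c^3 + 7.53*c^2 + 5.3*c + 0.81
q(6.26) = 12161.60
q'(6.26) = 7639.44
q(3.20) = 889.38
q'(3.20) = 1071.36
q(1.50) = 49.58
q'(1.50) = 126.28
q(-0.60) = -2.89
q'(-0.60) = -6.10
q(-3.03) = 576.22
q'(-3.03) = -775.10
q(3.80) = 1728.72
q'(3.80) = 1764.87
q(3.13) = 816.73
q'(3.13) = 1004.97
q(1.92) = 126.55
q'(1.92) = 249.67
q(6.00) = 10293.84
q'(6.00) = 6740.49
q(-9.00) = 47253.24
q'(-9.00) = -21161.16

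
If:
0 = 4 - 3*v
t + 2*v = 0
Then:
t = -8/3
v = 4/3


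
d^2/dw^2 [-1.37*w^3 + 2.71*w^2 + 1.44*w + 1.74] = 5.42 - 8.22*w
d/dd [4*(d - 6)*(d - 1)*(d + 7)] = 12*d^2 - 172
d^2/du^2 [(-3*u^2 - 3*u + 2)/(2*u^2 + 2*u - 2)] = (-3*u^2 - 3*u - 2)/(u^6 + 3*u^5 - 5*u^3 + 3*u - 1)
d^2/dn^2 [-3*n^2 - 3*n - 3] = -6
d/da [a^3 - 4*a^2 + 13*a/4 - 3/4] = 3*a^2 - 8*a + 13/4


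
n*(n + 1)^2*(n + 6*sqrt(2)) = n^4 + 2*n^3 + 6*sqrt(2)*n^3 + n^2 + 12*sqrt(2)*n^2 + 6*sqrt(2)*n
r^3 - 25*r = r*(r - 5)*(r + 5)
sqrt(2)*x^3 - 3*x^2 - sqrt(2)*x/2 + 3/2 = (x - 3*sqrt(2)/2)*(x - sqrt(2)/2)*(sqrt(2)*x + 1)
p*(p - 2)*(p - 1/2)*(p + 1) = p^4 - 3*p^3/2 - 3*p^2/2 + p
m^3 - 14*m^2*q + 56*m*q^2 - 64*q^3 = (m - 8*q)*(m - 4*q)*(m - 2*q)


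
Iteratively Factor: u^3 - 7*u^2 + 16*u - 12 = (u - 3)*(u^2 - 4*u + 4) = (u - 3)*(u - 2)*(u - 2)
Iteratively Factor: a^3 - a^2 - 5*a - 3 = (a - 3)*(a^2 + 2*a + 1) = (a - 3)*(a + 1)*(a + 1)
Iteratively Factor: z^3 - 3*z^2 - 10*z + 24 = (z - 4)*(z^2 + z - 6) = (z - 4)*(z - 2)*(z + 3)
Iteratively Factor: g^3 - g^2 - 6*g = (g)*(g^2 - g - 6) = g*(g - 3)*(g + 2)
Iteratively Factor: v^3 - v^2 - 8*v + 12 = (v + 3)*(v^2 - 4*v + 4) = (v - 2)*(v + 3)*(v - 2)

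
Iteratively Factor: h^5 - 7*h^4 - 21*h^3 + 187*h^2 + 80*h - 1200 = (h - 5)*(h^4 - 2*h^3 - 31*h^2 + 32*h + 240) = (h - 5)*(h - 4)*(h^3 + 2*h^2 - 23*h - 60) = (h - 5)^2*(h - 4)*(h^2 + 7*h + 12) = (h - 5)^2*(h - 4)*(h + 4)*(h + 3)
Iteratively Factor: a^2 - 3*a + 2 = (a - 2)*(a - 1)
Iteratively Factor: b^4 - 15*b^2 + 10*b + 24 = (b + 4)*(b^3 - 4*b^2 + b + 6) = (b + 1)*(b + 4)*(b^2 - 5*b + 6) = (b - 2)*(b + 1)*(b + 4)*(b - 3)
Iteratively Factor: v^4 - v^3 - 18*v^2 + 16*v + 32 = (v + 1)*(v^3 - 2*v^2 - 16*v + 32) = (v - 4)*(v + 1)*(v^2 + 2*v - 8) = (v - 4)*(v - 2)*(v + 1)*(v + 4)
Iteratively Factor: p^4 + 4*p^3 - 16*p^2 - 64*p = (p + 4)*(p^3 - 16*p) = p*(p + 4)*(p^2 - 16) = p*(p + 4)^2*(p - 4)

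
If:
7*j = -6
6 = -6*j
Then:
No Solution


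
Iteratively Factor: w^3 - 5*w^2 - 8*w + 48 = (w + 3)*(w^2 - 8*w + 16) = (w - 4)*(w + 3)*(w - 4)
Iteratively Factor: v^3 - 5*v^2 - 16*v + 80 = (v - 5)*(v^2 - 16) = (v - 5)*(v + 4)*(v - 4)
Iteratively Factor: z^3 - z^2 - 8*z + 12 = (z - 2)*(z^2 + z - 6) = (z - 2)*(z + 3)*(z - 2)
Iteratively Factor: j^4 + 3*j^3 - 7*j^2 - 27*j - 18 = (j - 3)*(j^3 + 6*j^2 + 11*j + 6) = (j - 3)*(j + 3)*(j^2 + 3*j + 2) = (j - 3)*(j + 2)*(j + 3)*(j + 1)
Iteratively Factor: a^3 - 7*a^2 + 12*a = (a - 4)*(a^2 - 3*a) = (a - 4)*(a - 3)*(a)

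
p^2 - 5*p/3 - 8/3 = (p - 8/3)*(p + 1)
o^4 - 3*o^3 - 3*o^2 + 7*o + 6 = (o - 3)*(o - 2)*(o + 1)^2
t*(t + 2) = t^2 + 2*t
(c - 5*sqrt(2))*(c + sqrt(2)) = c^2 - 4*sqrt(2)*c - 10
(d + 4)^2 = d^2 + 8*d + 16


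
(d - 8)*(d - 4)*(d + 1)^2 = d^4 - 10*d^3 + 9*d^2 + 52*d + 32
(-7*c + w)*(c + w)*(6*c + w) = -42*c^3 - 43*c^2*w + w^3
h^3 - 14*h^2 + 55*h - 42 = (h - 7)*(h - 6)*(h - 1)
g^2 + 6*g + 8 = (g + 2)*(g + 4)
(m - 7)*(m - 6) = m^2 - 13*m + 42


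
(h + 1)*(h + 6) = h^2 + 7*h + 6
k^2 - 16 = (k - 4)*(k + 4)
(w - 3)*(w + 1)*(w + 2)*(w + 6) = w^4 + 6*w^3 - 7*w^2 - 48*w - 36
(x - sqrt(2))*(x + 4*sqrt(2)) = x^2 + 3*sqrt(2)*x - 8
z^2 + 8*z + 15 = (z + 3)*(z + 5)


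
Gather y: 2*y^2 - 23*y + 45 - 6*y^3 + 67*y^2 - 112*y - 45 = -6*y^3 + 69*y^2 - 135*y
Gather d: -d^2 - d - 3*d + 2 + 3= -d^2 - 4*d + 5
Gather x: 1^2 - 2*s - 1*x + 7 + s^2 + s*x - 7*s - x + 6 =s^2 - 9*s + x*(s - 2) + 14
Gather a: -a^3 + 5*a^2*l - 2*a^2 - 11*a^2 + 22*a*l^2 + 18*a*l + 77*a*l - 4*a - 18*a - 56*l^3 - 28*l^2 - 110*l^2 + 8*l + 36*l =-a^3 + a^2*(5*l - 13) + a*(22*l^2 + 95*l - 22) - 56*l^3 - 138*l^2 + 44*l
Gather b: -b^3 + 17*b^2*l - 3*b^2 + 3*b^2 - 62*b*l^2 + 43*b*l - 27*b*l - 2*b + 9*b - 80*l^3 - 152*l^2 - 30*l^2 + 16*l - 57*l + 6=-b^3 + 17*b^2*l + b*(-62*l^2 + 16*l + 7) - 80*l^3 - 182*l^2 - 41*l + 6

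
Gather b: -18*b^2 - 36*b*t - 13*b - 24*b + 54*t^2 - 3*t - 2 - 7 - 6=-18*b^2 + b*(-36*t - 37) + 54*t^2 - 3*t - 15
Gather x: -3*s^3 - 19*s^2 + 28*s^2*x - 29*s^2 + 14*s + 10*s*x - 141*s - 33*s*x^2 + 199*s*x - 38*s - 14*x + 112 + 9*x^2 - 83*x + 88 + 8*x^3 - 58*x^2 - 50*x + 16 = -3*s^3 - 48*s^2 - 165*s + 8*x^3 + x^2*(-33*s - 49) + x*(28*s^2 + 209*s - 147) + 216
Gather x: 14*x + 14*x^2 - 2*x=14*x^2 + 12*x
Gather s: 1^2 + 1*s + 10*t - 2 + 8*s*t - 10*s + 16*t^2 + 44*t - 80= s*(8*t - 9) + 16*t^2 + 54*t - 81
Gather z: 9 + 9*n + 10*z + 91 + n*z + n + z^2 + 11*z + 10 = 10*n + z^2 + z*(n + 21) + 110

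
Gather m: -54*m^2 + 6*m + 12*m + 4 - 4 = -54*m^2 + 18*m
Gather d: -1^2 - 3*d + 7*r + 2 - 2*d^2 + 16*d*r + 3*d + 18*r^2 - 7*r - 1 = -2*d^2 + 16*d*r + 18*r^2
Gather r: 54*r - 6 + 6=54*r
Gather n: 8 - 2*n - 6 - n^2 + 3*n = -n^2 + n + 2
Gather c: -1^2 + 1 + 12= 12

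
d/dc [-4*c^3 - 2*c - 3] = -12*c^2 - 2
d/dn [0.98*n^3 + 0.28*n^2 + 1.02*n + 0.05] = 2.94*n^2 + 0.56*n + 1.02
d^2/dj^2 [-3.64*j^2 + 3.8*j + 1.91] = -7.28000000000000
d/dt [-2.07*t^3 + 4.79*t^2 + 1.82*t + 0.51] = -6.21*t^2 + 9.58*t + 1.82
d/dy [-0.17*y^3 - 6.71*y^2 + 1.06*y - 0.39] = -0.51*y^2 - 13.42*y + 1.06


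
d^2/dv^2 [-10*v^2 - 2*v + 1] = -20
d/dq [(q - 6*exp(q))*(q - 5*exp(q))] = -11*q*exp(q) + 2*q + 60*exp(2*q) - 11*exp(q)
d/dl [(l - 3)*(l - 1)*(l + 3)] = 3*l^2 - 2*l - 9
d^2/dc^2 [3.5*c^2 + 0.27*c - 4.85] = 7.00000000000000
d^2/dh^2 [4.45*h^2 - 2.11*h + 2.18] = 8.90000000000000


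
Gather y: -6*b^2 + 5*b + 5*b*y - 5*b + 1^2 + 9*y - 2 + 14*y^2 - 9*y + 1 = -6*b^2 + 5*b*y + 14*y^2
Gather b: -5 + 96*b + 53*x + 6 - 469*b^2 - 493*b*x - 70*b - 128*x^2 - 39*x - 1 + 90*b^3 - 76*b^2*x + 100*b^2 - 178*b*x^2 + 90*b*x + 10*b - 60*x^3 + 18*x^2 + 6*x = 90*b^3 + b^2*(-76*x - 369) + b*(-178*x^2 - 403*x + 36) - 60*x^3 - 110*x^2 + 20*x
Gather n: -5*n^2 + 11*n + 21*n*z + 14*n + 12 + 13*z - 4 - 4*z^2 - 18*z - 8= -5*n^2 + n*(21*z + 25) - 4*z^2 - 5*z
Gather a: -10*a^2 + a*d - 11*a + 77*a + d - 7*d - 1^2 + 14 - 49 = -10*a^2 + a*(d + 66) - 6*d - 36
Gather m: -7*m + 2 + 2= 4 - 7*m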